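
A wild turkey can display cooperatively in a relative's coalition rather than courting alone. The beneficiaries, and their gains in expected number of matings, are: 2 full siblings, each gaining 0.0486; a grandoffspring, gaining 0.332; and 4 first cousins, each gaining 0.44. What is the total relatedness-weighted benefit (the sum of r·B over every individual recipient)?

0.3516

r to a full sibling = 0.5 (full sibs share both parents — two paths of length 2: r = 2·(1/2)^2 = 1/2).
r to a grandoffspring = 1/4 (two parent–offspring links: r = (1/2)^2 = 1/4).
r to a first cousin = 1/8 (first cousins share one grandparent pair — two paths of length 4: r = 2·(1/2)^4 = 1/8).
Summing one r·B term per recipient: 2·0.5·0.0486 + 1·0.25·0.332 + 4·0.125·0.44 = 0.3516.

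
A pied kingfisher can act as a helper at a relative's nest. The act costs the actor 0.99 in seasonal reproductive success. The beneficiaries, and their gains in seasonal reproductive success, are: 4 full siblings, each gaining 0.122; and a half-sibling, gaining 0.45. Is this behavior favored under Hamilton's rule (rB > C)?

Hamilton's rule: the trait is favored when the sum of r·B over every recipient exceeds the actor's cost C.
r to a full sibling = 1/2 (full sibs share both parents — two paths of length 2: r = 2·(1/2)^2 = 1/2).
r to a half-sibling = 0.25 (half-sibs share one parent — one path of length 2: r = (1/2)^2 = 1/4).
Summing one r·B term per recipient: 4·0.5·0.122 + 1·0.25·0.45 = 0.3565.
0.3565 < 0.99: the indirect benefit is less than the cost.

No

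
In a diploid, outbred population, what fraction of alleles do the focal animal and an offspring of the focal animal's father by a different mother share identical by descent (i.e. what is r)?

0.25

Each parent–offspring link contributes a factor of 1/2, and independent paths through distinct common ancestors add.
Half-sibs share one parent — one path of length 2: r = (1/2)^2 = 1/4.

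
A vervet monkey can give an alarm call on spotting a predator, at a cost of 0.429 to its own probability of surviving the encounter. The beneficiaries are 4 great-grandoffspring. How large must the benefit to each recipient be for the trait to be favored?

r to a great-grandoffspring = 1/8 (three parent–offspring links: r = (1/2)^3 = 1/8).
Hamilton's rule with n recipients of equal r: n·r·B > C, so B > C/(n·r) = 0.429/(4·0.125) = 0.858.

0.858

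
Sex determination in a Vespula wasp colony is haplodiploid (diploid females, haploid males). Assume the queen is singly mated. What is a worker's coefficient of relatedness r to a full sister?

Haplodiploid full sisters inherit their father's entire haploid genome identically (contributing 1/2) and on average half of their mother's contribution (1/2 · 1/2 = 1/4); r = 1/2 + 1/4 = 3/4.

0.75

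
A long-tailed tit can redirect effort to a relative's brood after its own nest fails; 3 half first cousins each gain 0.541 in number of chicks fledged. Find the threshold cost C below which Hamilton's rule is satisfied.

0.1014375

r to a half first cousin = 0.0625 (half first cousins share one grandparent — one path of length 4: r = (1/2)^4 = 1/16).
Hamilton's rule: n·r·B > C, so the trait is favored while C < n·r·B = 3·0.0625·0.541 = 0.1014375.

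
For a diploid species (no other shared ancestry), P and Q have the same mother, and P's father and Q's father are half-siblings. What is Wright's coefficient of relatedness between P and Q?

Relatedness sums over independent paths through distinct common ancestors.
P and Q are related in two ways: half-sibs through their shared mother (r = 1/4) and half first cousins through their fathers (r = 1/16).
r = 1/4 + 1/16 = 0.3125.

0.3125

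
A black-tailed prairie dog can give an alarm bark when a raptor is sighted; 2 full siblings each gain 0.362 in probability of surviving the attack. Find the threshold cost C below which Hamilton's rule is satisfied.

0.362

r to a full sibling = 1/2 (full sibs share both parents — two paths of length 2: r = 2·(1/2)^2 = 1/2).
Hamilton's rule: n·r·B > C, so the trait is favored while C < n·r·B = 2·0.5·0.362 = 0.362.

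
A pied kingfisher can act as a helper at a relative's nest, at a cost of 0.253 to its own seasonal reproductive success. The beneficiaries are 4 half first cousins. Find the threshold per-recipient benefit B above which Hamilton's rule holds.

1.012

r to a half first cousin = 0.0625 (half first cousins share one grandparent — one path of length 4: r = (1/2)^4 = 1/16).
Hamilton's rule with n recipients of equal r: n·r·B > C, so B > C/(n·r) = 0.253/(4·0.0625) = 1.012.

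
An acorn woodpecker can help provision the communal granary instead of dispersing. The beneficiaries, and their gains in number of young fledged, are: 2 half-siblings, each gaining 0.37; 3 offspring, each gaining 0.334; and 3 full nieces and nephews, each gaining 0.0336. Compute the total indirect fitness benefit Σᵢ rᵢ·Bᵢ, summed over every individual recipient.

r to a half-sibling = 1/4 (half-sibs share one parent — one path of length 2: r = (1/2)^2 = 1/4).
r to an offspring = 0.5 (one parent–offspring link: r = (1/2)^1 = 1/2).
r to a full niece or nephew = 0.25 (full aunt/uncle↔niece/nephew: two paths of length 3 through the shared grandparent pair: r = 2·(1/2)^3 = 1/4).
Summing one r·B term per recipient: 2·0.25·0.37 + 3·0.5·0.334 + 3·0.25·0.0336 = 0.7112.

0.7112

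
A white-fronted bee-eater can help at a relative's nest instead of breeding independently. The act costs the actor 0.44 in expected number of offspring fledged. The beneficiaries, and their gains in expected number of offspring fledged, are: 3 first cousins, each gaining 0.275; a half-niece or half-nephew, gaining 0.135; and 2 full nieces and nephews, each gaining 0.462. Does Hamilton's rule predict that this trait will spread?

No

Hamilton's rule: the trait is favored when the sum of r·B over every recipient exceeds the actor's cost C.
r to a first cousin = 1/8 (first cousins share one grandparent pair — two paths of length 4: r = 2·(1/2)^4 = 1/8).
r to a half-niece or half-nephew = 1/8 (half-aunt/uncle↔niece/nephew: one path of length 3: r = (1/2)^3 = 1/8).
r to a full niece or nephew = 1/4 (full aunt/uncle↔niece/nephew: two paths of length 3 through the shared grandparent pair: r = 2·(1/2)^3 = 1/4).
Summing one r·B term per recipient: 3·0.125·0.275 + 1·0.125·0.135 + 2·0.25·0.462 = 0.351.
0.351 < 0.44: the indirect benefit is less than the cost.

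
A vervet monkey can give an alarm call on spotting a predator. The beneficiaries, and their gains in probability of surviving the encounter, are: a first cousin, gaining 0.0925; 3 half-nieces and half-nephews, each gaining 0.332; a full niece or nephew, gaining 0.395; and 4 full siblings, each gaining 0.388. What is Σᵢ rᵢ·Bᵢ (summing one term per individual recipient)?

r to a first cousin = 1/8 (first cousins share one grandparent pair — two paths of length 4: r = 2·(1/2)^4 = 1/8).
r to a half-niece or half-nephew = 1/8 (half-aunt/uncle↔niece/nephew: one path of length 3: r = (1/2)^3 = 1/8).
r to a full niece or nephew = 1/4 (full aunt/uncle↔niece/nephew: two paths of length 3 through the shared grandparent pair: r = 2·(1/2)^3 = 1/4).
r to a full sibling = 1/2 (full sibs share both parents — two paths of length 2: r = 2·(1/2)^2 = 1/2).
Summing one r·B term per recipient: 1·0.125·0.0925 + 3·0.125·0.332 + 1·0.25·0.395 + 4·0.5·0.388 = 1.0108125.

1.0108125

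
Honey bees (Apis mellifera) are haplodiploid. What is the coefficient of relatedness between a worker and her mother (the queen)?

0.5

One meiotic link between diploid queen and diploid daughter: r = 1/2.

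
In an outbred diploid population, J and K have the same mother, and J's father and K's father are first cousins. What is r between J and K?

0.28125

Independent pedigree routes through distinct common ancestors add.
J and K are related in two ways: half-sibs through their shared mother (r = 1/4) and second cousins through their fathers (r = 1/32).
r = 1/4 + 1/32 = 0.28125.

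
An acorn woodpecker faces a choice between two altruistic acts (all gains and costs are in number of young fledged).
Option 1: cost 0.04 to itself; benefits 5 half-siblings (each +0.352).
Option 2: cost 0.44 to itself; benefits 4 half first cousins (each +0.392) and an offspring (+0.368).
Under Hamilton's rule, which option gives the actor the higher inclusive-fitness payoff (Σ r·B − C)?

Option 1: r to a half-sibling = 0.25.
Option 1: Σ r·B − C = (5·0.25·0.352) − 0.04 = 0.4.
Option 2: r to a half first cousin = 0.0625.
Option 2: r to an offspring = 0.5.
Option 2: Σ r·B − C = (4·0.0625·0.392 + 1·0.5·0.368) − 0.44 = -0.158.
Option 1 has the higher net inclusive-fitness payoff.

Option 1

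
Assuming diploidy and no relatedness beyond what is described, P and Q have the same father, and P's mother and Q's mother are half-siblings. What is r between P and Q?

0.3125

Wright's path rule: contributions from independent ancestry routes add.
P and Q are related in two ways: half-sibs through their shared father (r = 1/4) and half first cousins through their mothers (r = 1/16).
r = 1/4 + 1/16 = 5/16 = 0.3125.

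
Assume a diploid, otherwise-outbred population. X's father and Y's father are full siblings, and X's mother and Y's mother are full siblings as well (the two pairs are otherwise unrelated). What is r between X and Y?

0.25

With two independent routes of shared ancestry, r is the sum of the two contributions.
X and Y are related in two ways: first cousins through their fathers (r = 1/8) and first cousins through their mothers (r = 1/8) — i.e. double first cousins.
r = 1/8 + 1/8 = 1/4 = 0.25.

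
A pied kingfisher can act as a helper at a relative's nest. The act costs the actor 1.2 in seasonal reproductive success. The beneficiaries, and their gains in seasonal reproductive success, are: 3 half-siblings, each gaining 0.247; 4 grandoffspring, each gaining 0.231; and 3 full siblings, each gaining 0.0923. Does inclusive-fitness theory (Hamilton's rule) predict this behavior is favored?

No

Hamilton's rule: the trait is favored when the sum of r·B over every recipient exceeds the actor's cost C.
r to a half-sibling = 0.25 (half-sibs share one parent — one path of length 2: r = (1/2)^2 = 1/4).
r to a grandoffspring = 1/4 (two parent–offspring links: r = (1/2)^2 = 1/4).
r to a full sibling = 1/2 (full sibs share both parents — two paths of length 2: r = 2·(1/2)^2 = 1/2).
Summing one r·B term per recipient: 3·0.25·0.247 + 4·0.25·0.231 + 3·0.5·0.0923 = 0.5547.
0.5547 < 1.2: the indirect benefit is less than the cost.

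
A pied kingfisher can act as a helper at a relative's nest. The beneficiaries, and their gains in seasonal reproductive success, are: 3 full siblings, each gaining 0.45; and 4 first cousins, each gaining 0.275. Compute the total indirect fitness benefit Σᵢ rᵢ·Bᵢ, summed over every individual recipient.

r to a full sibling = 1/2 (full sibs share both parents — two paths of length 2: r = 2·(1/2)^2 = 1/2).
r to a first cousin = 1/8 (first cousins share one grandparent pair — two paths of length 4: r = 2·(1/2)^4 = 1/8).
Summing one r·B term per recipient: 3·0.5·0.45 + 4·0.125·0.275 = 0.8125.

0.8125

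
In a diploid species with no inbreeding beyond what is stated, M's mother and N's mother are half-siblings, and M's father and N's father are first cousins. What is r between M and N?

0.09375

Independent pedigree routes through distinct common ancestors add.
M and N are related in two ways: half first cousins through their mothers (r = 1/16) and second cousins through their fathers (r = 1/32).
r = 1/16 + 1/32 = 0.09375.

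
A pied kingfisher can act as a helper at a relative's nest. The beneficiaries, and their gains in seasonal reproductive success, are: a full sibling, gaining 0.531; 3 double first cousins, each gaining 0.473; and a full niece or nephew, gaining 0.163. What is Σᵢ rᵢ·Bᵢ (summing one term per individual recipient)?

r to a full sibling = 0.5 (full sibs share both parents — two paths of length 2: r = 2·(1/2)^2 = 1/2).
r to a double first cousin = 0.25 (double first cousins share both grandparent pairs — four paths of length 4: r = 4·(1/2)^4 = 1/4).
r to a full niece or nephew = 0.25 (full aunt/uncle↔niece/nephew: two paths of length 3 through the shared grandparent pair: r = 2·(1/2)^3 = 1/4).
Summing one r·B term per recipient: 1·0.5·0.531 + 3·0.25·0.473 + 1·0.25·0.163 = 0.661.

0.661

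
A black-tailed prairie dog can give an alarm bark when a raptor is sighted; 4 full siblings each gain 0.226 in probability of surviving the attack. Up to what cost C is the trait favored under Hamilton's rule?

0.452

r to a full sibling = 1/2 (full sibs share both parents — two paths of length 2: r = 2·(1/2)^2 = 1/2).
Hamilton's rule: n·r·B > C, so the trait is favored while C < n·r·B = 4·0.5·0.226 = 0.452.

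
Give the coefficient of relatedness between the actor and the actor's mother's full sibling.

Each parent–offspring link contributes a factor of 1/2, and independent paths through distinct common ancestors add.
Full aunt/uncle↔niece/nephew: two paths of length 3 through the shared grandparent pair: r = 2·(1/2)^3 = 1/4.

0.25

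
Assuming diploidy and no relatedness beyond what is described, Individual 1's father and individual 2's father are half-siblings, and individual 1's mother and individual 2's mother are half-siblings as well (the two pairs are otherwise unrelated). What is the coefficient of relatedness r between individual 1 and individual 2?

Wright's path rule: contributions from independent ancestry routes add.
Individual 1 and individual 2 are related in two ways: half first cousins through their fathers (r = 1/16) and half first cousins through their mothers (r = 1/16).
r = 1/16 + 1/16 = 0.125.

0.125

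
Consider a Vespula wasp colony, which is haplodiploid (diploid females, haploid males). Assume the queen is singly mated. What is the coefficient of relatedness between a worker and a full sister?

0.75

Haplodiploid full sisters inherit their father's entire haploid genome identically (contributing 1/2) and on average half of their mother's contribution (1/2 · 1/2 = 1/4); r = 1/2 + 1/4 = 3/4.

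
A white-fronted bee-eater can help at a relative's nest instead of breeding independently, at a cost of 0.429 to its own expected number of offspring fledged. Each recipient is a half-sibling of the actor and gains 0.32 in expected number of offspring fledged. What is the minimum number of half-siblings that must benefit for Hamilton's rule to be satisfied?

r to a half-sibling = 0.25 (half-sibs share one parent — one path of length 2: r = (1/2)^2 = 1/4).
Hamilton's rule: n·r·B > C  ⇒  n > C/(r·B) = 0.429/(0.25·0.32) = 5.362.
The smallest integer exceeding 5.362 is 6.

6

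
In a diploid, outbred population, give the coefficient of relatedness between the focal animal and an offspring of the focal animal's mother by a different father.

0.25

Each parent–offspring link contributes a factor of 1/2, and independent paths through distinct common ancestors add.
Half-sibs share one parent — one path of length 2: r = (1/2)^2 = 1/4.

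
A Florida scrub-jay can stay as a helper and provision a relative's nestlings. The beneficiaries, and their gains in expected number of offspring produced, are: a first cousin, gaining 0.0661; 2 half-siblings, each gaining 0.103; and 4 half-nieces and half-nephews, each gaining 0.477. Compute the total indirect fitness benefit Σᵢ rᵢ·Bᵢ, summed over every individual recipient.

r to a first cousin = 1/8 (first cousins share one grandparent pair — two paths of length 4: r = 2·(1/2)^4 = 1/8).
r to a half-sibling = 1/4 (half-sibs share one parent — one path of length 2: r = (1/2)^2 = 1/4).
r to a half-niece or half-nephew = 0.125 (half-aunt/uncle↔niece/nephew: one path of length 3: r = (1/2)^3 = 1/8).
Summing one r·B term per recipient: 1·0.125·0.0661 + 2·0.25·0.103 + 4·0.125·0.477 = 0.2982625.

0.2982625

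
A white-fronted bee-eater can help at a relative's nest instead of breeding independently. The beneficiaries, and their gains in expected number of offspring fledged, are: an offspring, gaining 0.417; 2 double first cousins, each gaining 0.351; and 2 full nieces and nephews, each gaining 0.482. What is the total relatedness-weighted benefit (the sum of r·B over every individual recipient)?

0.625

r to an offspring = 0.5 (one parent–offspring link: r = (1/2)^1 = 1/2).
r to a double first cousin = 1/4 (double first cousins share both grandparent pairs — four paths of length 4: r = 4·(1/2)^4 = 1/4).
r to a full niece or nephew = 1/4 (full aunt/uncle↔niece/nephew: two paths of length 3 through the shared grandparent pair: r = 2·(1/2)^3 = 1/4).
Summing one r·B term per recipient: 1·0.5·0.417 + 2·0.25·0.351 + 2·0.25·0.482 = 0.625.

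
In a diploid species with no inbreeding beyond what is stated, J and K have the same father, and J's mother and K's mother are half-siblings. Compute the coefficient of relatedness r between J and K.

Wright's path rule: contributions from independent ancestry routes add.
J and K are related in two ways: half-sibs through their shared father (r = 1/4) and half first cousins through their mothers (r = 1/16).
r = 1/4 + 1/16 = 5/16 = 0.3125.

0.3125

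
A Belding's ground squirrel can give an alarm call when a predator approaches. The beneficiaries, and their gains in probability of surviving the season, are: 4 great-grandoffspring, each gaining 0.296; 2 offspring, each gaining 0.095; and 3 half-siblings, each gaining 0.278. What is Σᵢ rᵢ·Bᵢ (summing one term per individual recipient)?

0.4515

r to a great-grandoffspring = 0.125 (three parent–offspring links: r = (1/2)^3 = 1/8).
r to an offspring = 0.5 (one parent–offspring link: r = (1/2)^1 = 1/2).
r to a half-sibling = 1/4 (half-sibs share one parent — one path of length 2: r = (1/2)^2 = 1/4).
Summing one r·B term per recipient: 4·0.125·0.296 + 2·0.5·0.095 + 3·0.25·0.278 = 0.4515.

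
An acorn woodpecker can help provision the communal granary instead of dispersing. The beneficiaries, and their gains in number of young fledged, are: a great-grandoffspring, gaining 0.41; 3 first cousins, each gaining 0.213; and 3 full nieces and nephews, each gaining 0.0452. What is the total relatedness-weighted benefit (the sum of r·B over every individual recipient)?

r to a great-grandoffspring = 1/8 (three parent–offspring links: r = (1/2)^3 = 1/8).
r to a first cousin = 1/8 (first cousins share one grandparent pair — two paths of length 4: r = 2·(1/2)^4 = 1/8).
r to a full niece or nephew = 1/4 (full aunt/uncle↔niece/nephew: two paths of length 3 through the shared grandparent pair: r = 2·(1/2)^3 = 1/4).
Summing one r·B term per recipient: 1·0.125·0.41 + 3·0.125·0.213 + 3·0.25·0.0452 = 0.165025.

0.165025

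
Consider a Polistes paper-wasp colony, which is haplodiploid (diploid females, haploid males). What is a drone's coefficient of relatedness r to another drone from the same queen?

0.5

Haploid brothers each carry a random half of the queen's diploid genome, so on average they share half: r = 1/2.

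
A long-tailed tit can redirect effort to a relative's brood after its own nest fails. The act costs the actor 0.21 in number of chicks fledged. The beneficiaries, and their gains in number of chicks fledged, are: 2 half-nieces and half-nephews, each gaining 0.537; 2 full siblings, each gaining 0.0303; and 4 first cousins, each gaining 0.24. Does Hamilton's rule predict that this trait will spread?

Yes

Hamilton's rule: the trait is favored when the sum of r·B over every recipient exceeds the actor's cost C.
r to a half-niece or half-nephew = 0.125 (half-aunt/uncle↔niece/nephew: one path of length 3: r = (1/2)^3 = 1/8).
r to a full sibling = 0.5 (full sibs share both parents — two paths of length 2: r = 2·(1/2)^2 = 1/2).
r to a first cousin = 1/8 (first cousins share one grandparent pair — two paths of length 4: r = 2·(1/2)^4 = 1/8).
Summing one r·B term per recipient: 2·0.125·0.537 + 2·0.5·0.0303 + 4·0.125·0.24 = 0.28455.
0.28455 > 0.21: the indirect benefit exceeds the cost.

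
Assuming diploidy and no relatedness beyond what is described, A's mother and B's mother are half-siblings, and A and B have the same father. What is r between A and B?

Wright's path rule: contributions from independent ancestry routes add.
A and B are related in two ways: half first cousins through their mothers (r = 1/16) and half-sibs through their shared father (r = 1/4).
r = 1/16 + 1/4 = 0.3125.

0.3125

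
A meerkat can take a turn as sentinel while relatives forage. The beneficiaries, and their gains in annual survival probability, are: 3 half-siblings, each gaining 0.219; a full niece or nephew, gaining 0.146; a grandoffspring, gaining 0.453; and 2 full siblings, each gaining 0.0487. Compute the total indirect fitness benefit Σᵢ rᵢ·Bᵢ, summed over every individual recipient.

r to a half-sibling = 1/4 (half-sibs share one parent — one path of length 2: r = (1/2)^2 = 1/4).
r to a full niece or nephew = 0.25 (full aunt/uncle↔niece/nephew: two paths of length 3 through the shared grandparent pair: r = 2·(1/2)^3 = 1/4).
r to a grandoffspring = 1/4 (two parent–offspring links: r = (1/2)^2 = 1/4).
r to a full sibling = 0.5 (full sibs share both parents — two paths of length 2: r = 2·(1/2)^2 = 1/2).
Summing one r·B term per recipient: 3·0.25·0.219 + 1·0.25·0.146 + 1·0.25·0.453 + 2·0.5·0.0487 = 0.3627.

0.3627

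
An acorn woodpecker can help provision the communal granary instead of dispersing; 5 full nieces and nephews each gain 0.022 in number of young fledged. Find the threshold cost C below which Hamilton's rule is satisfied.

0.0275

r to a full niece or nephew = 0.25 (full aunt/uncle↔niece/nephew: two paths of length 3 through the shared grandparent pair: r = 2·(1/2)^3 = 1/4).
Hamilton's rule: n·r·B > C, so the trait is favored while C < n·r·B = 5·0.25·0.022 = 0.0275.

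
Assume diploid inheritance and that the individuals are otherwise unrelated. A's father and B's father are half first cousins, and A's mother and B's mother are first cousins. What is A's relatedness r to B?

Independent pedigree routes through distinct common ancestors add.
A and B are related in two ways: half second cousins through their fathers (r = 1/64) and second cousins through their mothers (r = 1/32).
r = 1/64 + 1/32 = 0.046875.

0.046875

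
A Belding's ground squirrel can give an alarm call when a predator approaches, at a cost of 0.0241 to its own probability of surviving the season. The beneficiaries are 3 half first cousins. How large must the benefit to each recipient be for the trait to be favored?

0.1285

r to a half first cousin = 0.0625 (half first cousins share one grandparent — one path of length 4: r = (1/2)^4 = 1/16).
Hamilton's rule with n recipients of equal r: n·r·B > C, so B > C/(n·r) = 0.0241/(3·0.0625) = 0.1285.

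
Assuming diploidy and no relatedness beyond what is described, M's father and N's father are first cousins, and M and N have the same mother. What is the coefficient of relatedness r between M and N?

0.28125

Independent pedigree routes through distinct common ancestors add.
M and N are related in two ways: second cousins through their fathers (r = 1/32) and half-sibs through their shared mother (r = 1/4).
r = 1/32 + 1/4 = 0.28125.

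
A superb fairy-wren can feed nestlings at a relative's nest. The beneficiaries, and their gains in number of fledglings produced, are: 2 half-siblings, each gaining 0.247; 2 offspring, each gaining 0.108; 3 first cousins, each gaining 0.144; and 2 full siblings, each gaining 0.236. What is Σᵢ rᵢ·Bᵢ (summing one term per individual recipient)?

0.5215

r to a half-sibling = 0.25 (half-sibs share one parent — one path of length 2: r = (1/2)^2 = 1/4).
r to an offspring = 1/2 (one parent–offspring link: r = (1/2)^1 = 1/2).
r to a first cousin = 0.125 (first cousins share one grandparent pair — two paths of length 4: r = 2·(1/2)^4 = 1/8).
r to a full sibling = 0.5 (full sibs share both parents — two paths of length 2: r = 2·(1/2)^2 = 1/2).
Summing one r·B term per recipient: 2·0.25·0.247 + 2·0.5·0.108 + 3·0.125·0.144 + 2·0.5·0.236 = 0.5215.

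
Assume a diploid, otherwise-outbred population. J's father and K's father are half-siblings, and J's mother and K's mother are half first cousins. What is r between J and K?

0.078125

Independent pedigree routes through distinct common ancestors add.
J and K are related in two ways: half first cousins through their fathers (r = 1/16) and half second cousins through their mothers (r = 1/64).
r = 1/16 + 1/64 = 5/64 = 0.078125.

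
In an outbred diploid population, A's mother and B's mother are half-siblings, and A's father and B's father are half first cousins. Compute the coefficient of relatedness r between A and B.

Wright's path rule: contributions from independent ancestry routes add.
A and B are related in two ways: half first cousins through their mothers (r = 1/16) and half second cousins through their fathers (r = 1/64).
r = 1/16 + 1/64 = 5/64 = 0.078125.

0.078125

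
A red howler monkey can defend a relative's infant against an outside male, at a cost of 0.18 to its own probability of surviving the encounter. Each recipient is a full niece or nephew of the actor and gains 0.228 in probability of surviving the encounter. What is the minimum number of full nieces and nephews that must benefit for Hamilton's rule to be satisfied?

4

r to a full niece or nephew = 0.25 (full aunt/uncle↔niece/nephew: two paths of length 3 through the shared grandparent pair: r = 2·(1/2)^3 = 1/4).
Hamilton's rule: n·r·B > C  ⇒  n > C/(r·B) = 0.18/(0.25·0.228) = 3.158.
The smallest integer exceeding 3.158 is 4.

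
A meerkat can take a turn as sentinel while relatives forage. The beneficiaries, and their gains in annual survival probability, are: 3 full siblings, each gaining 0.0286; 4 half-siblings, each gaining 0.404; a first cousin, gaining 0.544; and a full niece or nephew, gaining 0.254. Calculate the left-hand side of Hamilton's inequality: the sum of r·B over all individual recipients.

0.5784

r to a full sibling = 0.5 (full sibs share both parents — two paths of length 2: r = 2·(1/2)^2 = 1/2).
r to a half-sibling = 1/4 (half-sibs share one parent — one path of length 2: r = (1/2)^2 = 1/4).
r to a first cousin = 1/8 (first cousins share one grandparent pair — two paths of length 4: r = 2·(1/2)^4 = 1/8).
r to a full niece or nephew = 1/4 (full aunt/uncle↔niece/nephew: two paths of length 3 through the shared grandparent pair: r = 2·(1/2)^3 = 1/4).
Summing one r·B term per recipient: 3·0.5·0.0286 + 4·0.25·0.404 + 1·0.125·0.544 + 1·0.25·0.254 = 0.5784.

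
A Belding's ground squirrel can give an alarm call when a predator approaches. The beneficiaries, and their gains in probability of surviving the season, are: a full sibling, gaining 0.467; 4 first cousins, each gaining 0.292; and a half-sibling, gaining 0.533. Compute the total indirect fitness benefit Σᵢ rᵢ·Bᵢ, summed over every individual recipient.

r to a full sibling = 0.5 (full sibs share both parents — two paths of length 2: r = 2·(1/2)^2 = 1/2).
r to a first cousin = 0.125 (first cousins share one grandparent pair — two paths of length 4: r = 2·(1/2)^4 = 1/8).
r to a half-sibling = 0.25 (half-sibs share one parent — one path of length 2: r = (1/2)^2 = 1/4).
Summing one r·B term per recipient: 1·0.5·0.467 + 4·0.125·0.292 + 1·0.25·0.533 = 0.51275.

0.51275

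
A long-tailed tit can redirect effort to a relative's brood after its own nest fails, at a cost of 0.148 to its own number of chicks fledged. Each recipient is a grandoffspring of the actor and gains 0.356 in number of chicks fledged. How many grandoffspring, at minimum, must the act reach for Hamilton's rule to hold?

2

r to a grandoffspring = 0.25 (two parent–offspring links: r = (1/2)^2 = 1/4).
Hamilton's rule: n·r·B > C  ⇒  n > C/(r·B) = 0.148/(0.25·0.356) = 1.663.
The smallest integer exceeding 1.663 is 2.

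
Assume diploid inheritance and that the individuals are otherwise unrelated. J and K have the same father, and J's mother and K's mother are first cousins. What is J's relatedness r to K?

Wright's path rule: contributions from independent ancestry routes add.
J and K are related in two ways: half-sibs through their shared father (r = 1/4) and second cousins through their mothers (r = 1/32).
r = 1/4 + 1/32 = 9/32 = 0.28125.

0.28125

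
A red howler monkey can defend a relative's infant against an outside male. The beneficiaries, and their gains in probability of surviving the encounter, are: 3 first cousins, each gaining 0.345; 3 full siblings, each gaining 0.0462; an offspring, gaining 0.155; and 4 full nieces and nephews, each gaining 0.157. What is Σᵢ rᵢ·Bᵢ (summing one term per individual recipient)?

r to a first cousin = 0.125 (first cousins share one grandparent pair — two paths of length 4: r = 2·(1/2)^4 = 1/8).
r to a full sibling = 0.5 (full sibs share both parents — two paths of length 2: r = 2·(1/2)^2 = 1/2).
r to an offspring = 1/2 (one parent–offspring link: r = (1/2)^1 = 1/2).
r to a full niece or nephew = 0.25 (full aunt/uncle↔niece/nephew: two paths of length 3 through the shared grandparent pair: r = 2·(1/2)^3 = 1/4).
Summing one r·B term per recipient: 3·0.125·0.345 + 3·0.5·0.0462 + 1·0.5·0.155 + 4·0.25·0.157 = 0.433175.

0.433175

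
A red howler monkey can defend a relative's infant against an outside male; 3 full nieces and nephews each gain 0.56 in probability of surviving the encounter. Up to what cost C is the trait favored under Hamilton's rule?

r to a full niece or nephew = 1/4 (full aunt/uncle↔niece/nephew: two paths of length 3 through the shared grandparent pair: r = 2·(1/2)^3 = 1/4).
Hamilton's rule: n·r·B > C, so the trait is favored while C < n·r·B = 3·0.25·0.56 = 0.42.

0.42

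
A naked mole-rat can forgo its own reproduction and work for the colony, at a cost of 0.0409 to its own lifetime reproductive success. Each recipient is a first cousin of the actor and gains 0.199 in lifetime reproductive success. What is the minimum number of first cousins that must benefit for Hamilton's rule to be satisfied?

r to a first cousin = 0.125 (first cousins share one grandparent pair — two paths of length 4: r = 2·(1/2)^4 = 1/8).
Hamilton's rule: n·r·B > C  ⇒  n > C/(r·B) = 0.0409/(0.125·0.199) = 1.644.
The smallest integer exceeding 1.644 is 2.

2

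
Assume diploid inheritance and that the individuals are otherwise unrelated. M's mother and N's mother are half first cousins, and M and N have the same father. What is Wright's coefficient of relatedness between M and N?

Wright's path rule: contributions from independent ancestry routes add.
M and N are related in two ways: half second cousins through their mothers (r = 1/64) and half-sibs through their shared father (r = 1/4).
r = 1/64 + 1/4 = 17/64 = 0.265625.

0.265625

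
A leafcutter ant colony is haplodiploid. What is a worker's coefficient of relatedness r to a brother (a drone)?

Her haploid brother carries none of their father's genes and a random half of their mother's genome; that half matches the maternal half of her own genome with probability 1/2: r = 1/2 · 1/2 = 1/4.

0.25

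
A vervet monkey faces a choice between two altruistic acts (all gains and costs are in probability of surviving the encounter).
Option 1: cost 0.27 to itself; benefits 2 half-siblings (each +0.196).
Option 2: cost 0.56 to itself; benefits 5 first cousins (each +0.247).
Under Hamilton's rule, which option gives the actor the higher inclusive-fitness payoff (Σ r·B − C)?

Option 1: r to a half-sibling = 0.25.
Option 1: Σ r·B − C = (2·0.25·0.196) − 0.27 = -0.172.
Option 2: r to a first cousin = 0.125.
Option 2: Σ r·B − C = (5·0.125·0.247) − 0.56 = -0.405625.
Option 1 has the higher net inclusive-fitness payoff.

Option 1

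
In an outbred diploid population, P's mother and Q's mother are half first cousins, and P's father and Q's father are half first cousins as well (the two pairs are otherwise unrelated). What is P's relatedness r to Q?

Wright's path rule: contributions from independent ancestry routes add.
P and Q are related in two ways: half second cousins through their mothers (r = 1/64) and half second cousins through their fathers (r = 1/64).
r = 1/64 + 1/64 = 1/32 = 0.03125.

0.03125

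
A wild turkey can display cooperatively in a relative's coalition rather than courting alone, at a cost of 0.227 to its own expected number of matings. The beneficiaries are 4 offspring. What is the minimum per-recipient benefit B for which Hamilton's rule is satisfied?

r to an offspring = 0.5 (one parent–offspring link: r = (1/2)^1 = 1/2).
Hamilton's rule with n recipients of equal r: n·r·B > C, so B > C/(n·r) = 0.227/(4·0.5) = 0.1135.

0.1135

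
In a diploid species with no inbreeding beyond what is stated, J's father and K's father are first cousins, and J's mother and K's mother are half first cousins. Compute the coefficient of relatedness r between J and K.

With two independent routes of shared ancestry, r is the sum of the two contributions.
J and K are related in two ways: second cousins through their fathers (r = 1/32) and half second cousins through their mothers (r = 1/64).
r = 1/32 + 1/64 = 0.046875.

0.046875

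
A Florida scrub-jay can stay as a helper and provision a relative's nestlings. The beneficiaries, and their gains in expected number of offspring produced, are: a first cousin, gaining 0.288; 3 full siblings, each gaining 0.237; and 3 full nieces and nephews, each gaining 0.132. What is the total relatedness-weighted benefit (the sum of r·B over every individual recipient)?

0.4905

r to a first cousin = 0.125 (first cousins share one grandparent pair — two paths of length 4: r = 2·(1/2)^4 = 1/8).
r to a full sibling = 1/2 (full sibs share both parents — two paths of length 2: r = 2·(1/2)^2 = 1/2).
r to a full niece or nephew = 1/4 (full aunt/uncle↔niece/nephew: two paths of length 3 through the shared grandparent pair: r = 2·(1/2)^3 = 1/4).
Summing one r·B term per recipient: 1·0.125·0.288 + 3·0.5·0.237 + 3·0.25·0.132 = 0.4905.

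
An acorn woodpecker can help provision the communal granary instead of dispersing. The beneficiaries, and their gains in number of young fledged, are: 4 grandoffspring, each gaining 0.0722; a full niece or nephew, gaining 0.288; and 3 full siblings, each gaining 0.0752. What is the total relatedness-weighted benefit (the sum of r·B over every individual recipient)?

r to a grandoffspring = 0.25 (two parent–offspring links: r = (1/2)^2 = 1/4).
r to a full niece or nephew = 0.25 (full aunt/uncle↔niece/nephew: two paths of length 3 through the shared grandparent pair: r = 2·(1/2)^3 = 1/4).
r to a full sibling = 0.5 (full sibs share both parents — two paths of length 2: r = 2·(1/2)^2 = 1/2).
Summing one r·B term per recipient: 4·0.25·0.0722 + 1·0.25·0.288 + 3·0.5·0.0752 = 0.257.

0.257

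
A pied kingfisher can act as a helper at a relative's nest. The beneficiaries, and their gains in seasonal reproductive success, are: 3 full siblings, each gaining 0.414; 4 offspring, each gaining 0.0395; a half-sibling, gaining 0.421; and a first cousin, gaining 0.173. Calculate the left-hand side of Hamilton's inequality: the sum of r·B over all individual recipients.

r to a full sibling = 0.5 (full sibs share both parents — two paths of length 2: r = 2·(1/2)^2 = 1/2).
r to an offspring = 1/2 (one parent–offspring link: r = (1/2)^1 = 1/2).
r to a half-sibling = 1/4 (half-sibs share one parent — one path of length 2: r = (1/2)^2 = 1/4).
r to a first cousin = 1/8 (first cousins share one grandparent pair — two paths of length 4: r = 2·(1/2)^4 = 1/8).
Summing one r·B term per recipient: 3·0.5·0.414 + 4·0.5·0.0395 + 1·0.25·0.421 + 1·0.125·0.173 = 0.826875.

0.826875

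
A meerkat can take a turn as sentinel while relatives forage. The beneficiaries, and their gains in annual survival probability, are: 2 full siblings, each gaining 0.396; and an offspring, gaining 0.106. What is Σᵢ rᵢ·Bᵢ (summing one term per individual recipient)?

r to a full sibling = 1/2 (full sibs share both parents — two paths of length 2: r = 2·(1/2)^2 = 1/2).
r to an offspring = 0.5 (one parent–offspring link: r = (1/2)^1 = 1/2).
Summing one r·B term per recipient: 2·0.5·0.396 + 1·0.5·0.106 = 0.449.

0.449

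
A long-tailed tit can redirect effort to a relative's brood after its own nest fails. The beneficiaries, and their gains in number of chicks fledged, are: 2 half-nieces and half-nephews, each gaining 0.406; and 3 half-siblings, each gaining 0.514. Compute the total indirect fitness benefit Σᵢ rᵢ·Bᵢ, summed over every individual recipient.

r to a half-niece or half-nephew = 1/8 (half-aunt/uncle↔niece/nephew: one path of length 3: r = (1/2)^3 = 1/8).
r to a half-sibling = 1/4 (half-sibs share one parent — one path of length 2: r = (1/2)^2 = 1/4).
Summing one r·B term per recipient: 2·0.125·0.406 + 3·0.25·0.514 = 0.487.

0.487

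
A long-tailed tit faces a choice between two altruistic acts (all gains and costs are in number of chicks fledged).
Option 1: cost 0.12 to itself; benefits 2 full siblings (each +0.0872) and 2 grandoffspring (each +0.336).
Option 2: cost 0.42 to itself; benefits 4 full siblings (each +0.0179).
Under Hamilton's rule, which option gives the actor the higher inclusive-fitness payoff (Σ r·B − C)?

Option 1: r to a full sibling = 0.5.
Option 1: r to a grandoffspring = 0.25.
Option 1: Σ r·B − C = (2·0.5·0.0872 + 2·0.25·0.336) − 0.12 = 0.1352.
Option 2: r to a full sibling = 0.5.
Option 2: Σ r·B − C = (4·0.5·0.0179) − 0.42 = -0.3842.
Option 1 has the higher net inclusive-fitness payoff.

Option 1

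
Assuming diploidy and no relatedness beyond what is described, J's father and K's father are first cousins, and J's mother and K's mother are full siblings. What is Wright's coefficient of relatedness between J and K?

0.15625

Independent pedigree routes through distinct common ancestors add.
J and K are related in two ways: second cousins through their fathers (r = 1/32) and first cousins through their mothers (r = 1/8).
r = 1/32 + 1/8 = 5/32 = 0.15625.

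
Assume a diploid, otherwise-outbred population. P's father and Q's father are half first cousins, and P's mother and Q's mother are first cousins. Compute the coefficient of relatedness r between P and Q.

0.046875

With two independent routes of shared ancestry, r is the sum of the two contributions.
P and Q are related in two ways: half second cousins through their fathers (r = 1/64) and second cousins through their mothers (r = 1/32).
r = 1/64 + 1/32 = 3/64 = 0.046875.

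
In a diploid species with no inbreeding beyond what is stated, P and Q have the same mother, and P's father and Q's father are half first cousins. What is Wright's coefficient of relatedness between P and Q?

0.265625

With two independent routes of shared ancestry, r is the sum of the two contributions.
P and Q are related in two ways: half-sibs through their shared mother (r = 1/4) and half second cousins through their fathers (r = 1/64).
r = 1/4 + 1/64 = 17/64 = 0.265625.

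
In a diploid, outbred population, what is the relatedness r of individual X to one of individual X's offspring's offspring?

Each parent–offspring link contributes a factor of 1/2, and independent paths through distinct common ancestors add.
Two parent–offspring links: r = (1/2)^2 = 1/4.

0.25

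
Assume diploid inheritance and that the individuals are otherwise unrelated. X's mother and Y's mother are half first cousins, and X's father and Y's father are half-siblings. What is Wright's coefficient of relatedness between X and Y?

0.078125

Independent pedigree routes through distinct common ancestors add.
X and Y are related in two ways: half second cousins through their mothers (r = 1/64) and half first cousins through their fathers (r = 1/16).
r = 1/64 + 1/16 = 0.078125.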